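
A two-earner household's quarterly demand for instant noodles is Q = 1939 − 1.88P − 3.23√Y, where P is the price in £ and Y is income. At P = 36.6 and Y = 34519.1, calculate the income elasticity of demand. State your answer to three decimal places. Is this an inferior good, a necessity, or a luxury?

-0.236 (inferior good)

At P = 36.6, Y = 34519.1: Q = 1270.080.
Holding P constant, ∂Q/∂Y = -3.23/(2√Y) = -0.00869246.
η_Y = (∂Q/∂Y)·(Y/Q) = -0.00869246 × (34519.1/1270.080) = -0.236.
Since η < 0, this is an inferior good.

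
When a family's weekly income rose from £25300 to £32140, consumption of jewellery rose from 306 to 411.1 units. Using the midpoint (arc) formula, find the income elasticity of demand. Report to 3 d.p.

1.231

ΔQ = 411.1 − 306 = 105.1; midpoint Q̄ = (306 + 411.1)/2 = 358.55.
ΔI = 32140 − 25300 = 6840; midpoint Ī = (25300 + 32140)/2 = 28720.
η = (ΔQ/Q̄) ÷ (ΔI/Ī) = (105.1/358.55) ÷ (6840/28720) = 1.231.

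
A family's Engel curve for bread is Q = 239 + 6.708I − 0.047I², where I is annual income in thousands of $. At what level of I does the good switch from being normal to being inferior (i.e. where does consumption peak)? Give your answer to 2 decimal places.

dQ/dI = 6.708 − 0.094I.
The good is inferior where dQ/dI < 0. Setting dQ/dI = 0 gives I = 6.708 / 0.094 = 71.36.

71.36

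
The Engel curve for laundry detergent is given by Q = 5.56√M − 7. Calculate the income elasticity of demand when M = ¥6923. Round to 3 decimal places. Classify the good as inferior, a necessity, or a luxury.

0.508 (necessity)

At M = 6923: Q = 455.617.
dQ/dM = 5.56/(2√M) = 0.0334116 at this income.
η = (dQ/dM)·(M/Q) = 0.0334116 × (6923/455.617) = 0.508.
Since 0 < η < 1, the good is a necessity.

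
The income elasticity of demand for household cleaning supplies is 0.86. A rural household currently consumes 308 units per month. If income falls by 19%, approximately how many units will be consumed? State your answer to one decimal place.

257.7

%ΔQ ≈ η × %ΔI = 0.86 × (-19%) = -16.34%.
New Q ≈ 308 × (1 − 0.1634) = 257.7.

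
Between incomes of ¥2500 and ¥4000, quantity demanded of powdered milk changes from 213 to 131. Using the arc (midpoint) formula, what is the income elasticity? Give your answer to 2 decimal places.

ΔQ = 131 − 213 = -82; midpoint Q̄ = (213 + 131)/2 = 172.
ΔI = 4000 − 2500 = 1500; midpoint Ī = (2500 + 4000)/2 = 3250.
η = (ΔQ/Q̄) ÷ (ΔI/Ī) = (-82/172) ÷ (1500/3250) = -1.03.

-1.03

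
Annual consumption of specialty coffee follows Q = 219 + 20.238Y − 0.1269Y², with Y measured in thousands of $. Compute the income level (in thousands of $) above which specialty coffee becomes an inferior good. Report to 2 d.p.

dQ/dY = 20.238 − 0.2538Y.
The good is inferior where dQ/dY < 0. Setting dQ/dY = 0 gives Y = 20.238 / 0.2538 = 79.74.

79.74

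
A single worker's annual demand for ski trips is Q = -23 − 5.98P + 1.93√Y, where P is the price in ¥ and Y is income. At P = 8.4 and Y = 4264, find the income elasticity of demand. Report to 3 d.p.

At P = 8.4, Y = 4264: Q = 52.796.
Holding P constant, ∂Q/∂Y = 1.93/(2√Y) = 0.0147781.
η_Y = (∂Q/∂Y)·(Y/Q) = 0.0147781 × (4264/52.796) = 1.194.

1.194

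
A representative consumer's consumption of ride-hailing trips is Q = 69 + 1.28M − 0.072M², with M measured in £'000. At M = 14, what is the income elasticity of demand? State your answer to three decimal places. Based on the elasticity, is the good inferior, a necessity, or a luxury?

At M = 14: Q = 72.8080.
dQ/dM = 1.28 − 0.144M = -0.73600.
η = (dQ/dM)·(M/Q) = -0.73600 × (14/72.8080) = -0.142.
η < 0 ⇒ inferior good.

-0.142 (inferior good)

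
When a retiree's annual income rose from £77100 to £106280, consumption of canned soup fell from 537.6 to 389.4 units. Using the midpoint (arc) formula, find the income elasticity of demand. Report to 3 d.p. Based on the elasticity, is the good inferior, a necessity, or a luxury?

-1.005 (inferior good)

ΔQ = 389.4 − 537.6 = -148.2; midpoint Q̄ = (537.6 + 389.4)/2 = 463.5.
ΔI = 106280 − 77100 = 29180; midpoint Ī = (77100 + 106280)/2 = 91690.
η = (ΔQ/Q̄) ÷ (ΔI/Ī) = (-148.2/463.5) ÷ (29180/91690) = -1.005.
η < 0 ⇒ inferior good.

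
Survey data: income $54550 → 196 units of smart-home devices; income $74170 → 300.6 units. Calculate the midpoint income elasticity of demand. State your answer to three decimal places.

1.382

ΔQ = 300.6 − 196 = 104.6; midpoint Q̄ = (196 + 300.6)/2 = 248.3.
ΔI = 74170 − 54550 = 19620; midpoint Ī = (54550 + 74170)/2 = 64360.
η = (ΔQ/Q̄) ÷ (ΔI/Ī) = (104.6/248.3) ÷ (19620/64360) = 1.382.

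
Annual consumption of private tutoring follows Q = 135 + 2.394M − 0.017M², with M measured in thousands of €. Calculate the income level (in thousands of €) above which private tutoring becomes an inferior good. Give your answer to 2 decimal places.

dQ/dM = 2.394 − 0.034M.
The good is inferior where dQ/dM < 0. Setting dQ/dM = 0 gives M = 2.394 / 0.034 = 70.41.

70.41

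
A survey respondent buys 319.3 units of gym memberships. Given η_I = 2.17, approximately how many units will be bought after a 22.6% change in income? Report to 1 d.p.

%ΔQ ≈ η × %ΔI = 2.17 × 22.6% = 49.042%.
New Q ≈ 319.3 × (1 + 0.49042) = 475.9.

475.9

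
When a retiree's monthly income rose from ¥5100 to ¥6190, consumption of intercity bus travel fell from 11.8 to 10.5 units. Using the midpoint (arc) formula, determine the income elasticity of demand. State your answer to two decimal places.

-0.60

ΔQ = 10.5 − 11.8 = -1.3; midpoint Q̄ = (11.8 + 10.5)/2 = 11.15.
ΔI = 6190 − 5100 = 1090; midpoint Ī = (5100 + 6190)/2 = 5645.
η = (ΔQ/Q̄) ÷ (ΔI/Ī) = (-1.3/11.15) ÷ (1090/5645) = -0.60.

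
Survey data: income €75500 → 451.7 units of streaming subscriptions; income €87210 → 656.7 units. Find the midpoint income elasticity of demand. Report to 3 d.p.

ΔQ = 656.7 − 451.7 = 205; midpoint Q̄ = (451.7 + 656.7)/2 = 554.2.
ΔI = 87210 − 75500 = 11710; midpoint Ī = (75500 + 87210)/2 = 81355.
η = (ΔQ/Q̄) ÷ (ΔI/Ī) = (205/554.2) ÷ (11710/81355) = 2.570.

2.570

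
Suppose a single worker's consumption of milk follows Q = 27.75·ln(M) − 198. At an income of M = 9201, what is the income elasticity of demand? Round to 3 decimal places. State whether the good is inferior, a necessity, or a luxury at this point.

At M = 9201: Q = 55.276.
dQ/dM = 27.75/M = 0.00301598 at this income.
η = (dQ/dM)·(M/Q) = 0.00301598 × (9201/55.276) = 0.502.
Since 0 < η < 1, the good is a necessity.

0.502 (necessity)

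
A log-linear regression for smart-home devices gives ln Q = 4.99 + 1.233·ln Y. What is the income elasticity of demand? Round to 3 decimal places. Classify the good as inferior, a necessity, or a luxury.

1.233 (luxury)

In a log-linear demand, the coefficient on ln Y is the income elasticity.
So η = 1.233.
η > 1 ⇒ luxury.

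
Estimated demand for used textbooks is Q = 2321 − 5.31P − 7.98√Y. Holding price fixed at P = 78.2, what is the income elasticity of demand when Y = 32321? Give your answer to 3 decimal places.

-1.523

At P = 78.2, Y = 32321: Q = 471.110.
Holding P constant, ∂Q/∂Y = -7.98/(2√Y) = -0.0221937.
η_Y = (∂Q/∂Y)·(Y/Q) = -0.0221937 × (32321/471.110) = -1.523.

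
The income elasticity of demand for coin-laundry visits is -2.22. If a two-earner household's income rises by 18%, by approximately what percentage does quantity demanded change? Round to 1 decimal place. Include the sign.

-40.0%

%ΔQ ≈ η × %ΔI = -2.22 × 18% = -40.0%.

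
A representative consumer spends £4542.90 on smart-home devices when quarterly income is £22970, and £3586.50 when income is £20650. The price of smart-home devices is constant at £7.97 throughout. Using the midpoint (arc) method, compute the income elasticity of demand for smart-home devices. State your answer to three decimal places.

With a constant price, Q₁ = 4542.90/7.97 = 570.000 and Q₂ = 3586.50/7.97 = 450.000 (equivalently, work directly with expenditure since P cancels).
Midpoint %ΔQ = (3586.50 − 4542.90)/4064.70 = -0.23529; midpoint %ΔI = (20650 − 22970)/21810 = -0.10637.
η = -0.23529 / -0.10637 = 2.212.

2.212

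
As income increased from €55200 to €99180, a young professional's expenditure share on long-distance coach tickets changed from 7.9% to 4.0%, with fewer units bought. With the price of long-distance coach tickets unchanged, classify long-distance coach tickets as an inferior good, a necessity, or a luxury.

inferior good

Quantity demanded falls as income rises, so η < 0.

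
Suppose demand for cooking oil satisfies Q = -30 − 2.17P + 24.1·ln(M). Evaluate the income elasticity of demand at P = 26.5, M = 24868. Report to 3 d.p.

At P = 26.5, M = 24868: Q = 156.419.
Holding P constant, ∂Q/∂M = 24.1/M = 0.000969117.
η_M = (∂Q/∂M)·(M/Q) = 0.000969117 × (24868/156.419) = 0.154.

0.154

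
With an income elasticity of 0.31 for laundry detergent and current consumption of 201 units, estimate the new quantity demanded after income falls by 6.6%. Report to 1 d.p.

%ΔQ ≈ η × %ΔI = 0.31 × (-6.6%) = -2.046%.
New Q ≈ 201 × (1 − 0.02046) = 196.9.

196.9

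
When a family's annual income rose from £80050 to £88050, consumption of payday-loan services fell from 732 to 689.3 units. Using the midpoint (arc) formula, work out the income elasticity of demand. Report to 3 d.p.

-0.631

ΔQ = 689.3 − 732 = -42.7; midpoint Q̄ = (732 + 689.3)/2 = 710.65.
ΔI = 88050 − 80050 = 8000; midpoint Ī = (80050 + 88050)/2 = 84050.
η = (ΔQ/Q̄) ÷ (ΔI/Ī) = (-42.7/710.65) ÷ (8000/84050) = -0.631.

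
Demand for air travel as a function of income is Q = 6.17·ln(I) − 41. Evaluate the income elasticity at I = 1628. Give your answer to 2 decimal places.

At I = 1628: Q = 4.628.
dQ/dI = 6.17/I = 0.00378993 at this income.
η = (dQ/dI)·(I/Q) = 0.00378993 × (1628/4.628) = 1.33.

1.33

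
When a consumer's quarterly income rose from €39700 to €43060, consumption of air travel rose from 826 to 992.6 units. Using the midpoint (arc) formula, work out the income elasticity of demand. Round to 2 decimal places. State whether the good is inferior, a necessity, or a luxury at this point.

ΔQ = 992.6 − 826 = 166.6; midpoint Q̄ = (826 + 992.6)/2 = 909.3.
ΔI = 43060 − 39700 = 3360; midpoint Ī = (39700 + 43060)/2 = 41380.
η = (ΔQ/Q̄) ÷ (ΔI/Ī) = (166.6/909.3) ÷ (3360/41380) = 2.26.
η > 1 ⇒ luxury.

2.26 (luxury)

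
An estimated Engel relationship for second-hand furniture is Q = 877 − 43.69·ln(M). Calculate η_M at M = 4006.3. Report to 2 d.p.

-0.08

At M = 4006.3: Q = 514.564.
dQ/dM = -43.69/M = -0.0109053 at this income.
η = (dQ/dM)·(M/Q) = -0.0109053 × (4006.3/514.564) = -0.08.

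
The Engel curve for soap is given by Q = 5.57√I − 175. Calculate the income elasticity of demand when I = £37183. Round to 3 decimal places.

0.597

At I = 37183: Q = 899.057.
dQ/dI = 5.57/(2√I) = 0.0144429 at this income.
η = (dQ/dI)·(I/Q) = 0.0144429 × (37183/899.057) = 0.597.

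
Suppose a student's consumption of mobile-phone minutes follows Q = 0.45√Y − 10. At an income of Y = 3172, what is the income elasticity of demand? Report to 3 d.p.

At Y = 3172: Q = 15.344.
dQ/dY = 0.45/(2√Y) = 0.00399499 at this income.
η = (dQ/dY)·(Y/Q) = 0.00399499 × (3172/15.344) = 0.826.

0.826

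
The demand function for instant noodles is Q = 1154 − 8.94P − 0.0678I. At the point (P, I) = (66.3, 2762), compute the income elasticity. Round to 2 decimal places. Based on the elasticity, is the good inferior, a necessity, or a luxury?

-0.50 (inferior good)

At P = 66.3, I = 2762: Q = 374.014.
Holding P constant, ∂Q/∂I = −0.0678.
η_I = (∂Q/∂I)·(I/Q) = -0.0678 × (2762/374.014) = -0.50.
Since η < 0, this is an inferior good.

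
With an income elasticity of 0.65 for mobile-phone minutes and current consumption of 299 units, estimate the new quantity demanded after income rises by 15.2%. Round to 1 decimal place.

328.5

%ΔQ ≈ η × %ΔI = 0.65 × 15.2% = 9.88%.
New Q ≈ 299 × (1 + 0.0988) = 328.5.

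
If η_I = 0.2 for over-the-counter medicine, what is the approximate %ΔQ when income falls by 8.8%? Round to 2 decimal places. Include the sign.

%ΔQ ≈ η × %ΔI = 0.2 × (-8.8%) = -1.76%.

-1.76%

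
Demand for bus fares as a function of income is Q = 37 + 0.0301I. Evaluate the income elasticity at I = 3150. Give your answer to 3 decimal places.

At I = 3150: Q = 131.815.
dQ/dI = 0.0301.
η = (dQ/dI)·(I/Q) = 0.0301 × (3150/131.815) = 0.719.

0.719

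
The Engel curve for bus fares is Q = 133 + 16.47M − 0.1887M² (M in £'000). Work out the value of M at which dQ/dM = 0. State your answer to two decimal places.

dQ/dM = 16.47 − 0.3774M.
The good is inferior where dQ/dM < 0. Setting dQ/dM = 0 gives M = 16.47 / 0.3774 = 43.64.

43.64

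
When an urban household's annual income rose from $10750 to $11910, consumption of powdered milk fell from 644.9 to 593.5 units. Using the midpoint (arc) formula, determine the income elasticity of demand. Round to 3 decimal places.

-0.811

ΔQ = 593.5 − 644.9 = -51.4; midpoint Q̄ = (644.9 + 593.5)/2 = 619.2.
ΔI = 11910 − 10750 = 1160; midpoint Ī = (10750 + 11910)/2 = 11330.
η = (ΔQ/Q̄) ÷ (ΔI/Ī) = (-51.4/619.2) ÷ (1160/11330) = -0.811.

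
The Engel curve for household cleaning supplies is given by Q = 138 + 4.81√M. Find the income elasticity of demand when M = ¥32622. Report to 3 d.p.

At M = 32622: Q = 1006.761.
dQ/dM = 4.81/(2√M) = 0.0133156 at this income.
η = (dQ/dM)·(M/Q) = 0.0133156 × (32622/1006.761) = 0.431.

0.431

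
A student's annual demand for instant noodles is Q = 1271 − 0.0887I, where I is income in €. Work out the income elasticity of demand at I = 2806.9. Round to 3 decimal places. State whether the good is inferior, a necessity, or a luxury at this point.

At I = 2806.9: Q = 1022.028.
dQ/dI = −0.0887.
η = (dQ/dI)·(I/Q) = -0.0887 × (2806.9/1022.028) = -0.244.
Since η < 0, the good is an inferior good.

-0.244 (inferior good)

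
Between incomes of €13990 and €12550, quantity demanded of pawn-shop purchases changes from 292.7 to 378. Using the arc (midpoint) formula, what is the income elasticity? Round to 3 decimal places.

ΔQ = 378 − 292.7 = 85.3; midpoint Q̄ = (292.7 + 378)/2 = 335.35.
ΔI = 12550 − 13990 = -1440; midpoint Ī = (13990 + 12550)/2 = 13270.
η = (ΔQ/Q̄) ÷ (ΔI/Ī) = (85.3/335.35) ÷ (-1440/13270) = -2.344.

-2.344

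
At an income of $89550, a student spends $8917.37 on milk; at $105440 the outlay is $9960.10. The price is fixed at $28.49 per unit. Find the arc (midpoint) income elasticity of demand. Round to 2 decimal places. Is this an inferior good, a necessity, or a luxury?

With a constant price, Q₁ = 8917.37/28.49 = 313.000 and Q₂ = 9960.10/28.49 = 349.600 (equivalently, work directly with expenditure since P cancels).
Midpoint %ΔQ = (9960.10 − 8917.37)/9438.74 = 0.11047; midpoint %ΔI = (105440 − 89550)/97495 = 0.16298.
η = 0.11047 / 0.16298 = 0.68.
0 < η < 1 ⇒ necessity.

0.68 (necessity)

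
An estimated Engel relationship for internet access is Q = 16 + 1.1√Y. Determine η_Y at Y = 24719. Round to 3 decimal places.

At Y = 24719: Q = 188.945.
dQ/dY = 1.1/(2√Y) = 0.00349822 at this income.
η = (dQ/dY)·(Y/Q) = 0.00349822 × (24719/188.945) = 0.458.

0.458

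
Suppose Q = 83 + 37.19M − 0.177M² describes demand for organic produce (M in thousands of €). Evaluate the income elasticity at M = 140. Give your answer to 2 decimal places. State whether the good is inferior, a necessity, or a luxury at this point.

At M = 140: Q = 1820.4000.
dQ/dM = 37.19 − 0.354M = -12.37000.
η = (dQ/dM)·(M/Q) = -12.37000 × (140/1820.4000) = -0.95.
η < 0 ⇒ inferior good.

-0.95 (inferior good)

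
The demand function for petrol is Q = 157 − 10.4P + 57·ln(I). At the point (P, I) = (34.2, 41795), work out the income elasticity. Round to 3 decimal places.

At P = 34.2, I = 41795: Q = 407.830.
Holding P constant, ∂Q/∂I = 57/I = 0.0013638.
η_I = (∂Q/∂I)·(I/Q) = 0.0013638 × (41795/407.830) = 0.140.

0.140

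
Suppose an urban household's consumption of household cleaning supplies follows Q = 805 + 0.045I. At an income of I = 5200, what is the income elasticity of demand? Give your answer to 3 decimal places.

At I = 5200: Q = 1039.000.
dQ/dI = 0.045.
η = (dQ/dI)·(I/Q) = 0.045 × (5200/1039.000) = 0.225.

0.225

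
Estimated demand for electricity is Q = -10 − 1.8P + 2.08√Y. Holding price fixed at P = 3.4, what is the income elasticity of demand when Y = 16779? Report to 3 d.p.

At P = 3.4, Y = 16779: Q = 253.310.
Holding P constant, ∂Q/∂Y = 2.08/(2√Y) = 0.00802879.
η_Y = (∂Q/∂Y)·(Y/Q) = 0.00802879 × (16779/253.310) = 0.532.

0.532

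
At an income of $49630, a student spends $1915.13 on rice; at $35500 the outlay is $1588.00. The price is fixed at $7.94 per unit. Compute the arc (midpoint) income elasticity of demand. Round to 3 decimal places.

With a constant price, Q₁ = 1915.13/7.94 = 241.200 and Q₂ = 1588.00/7.94 = 200.000 (equivalently, work directly with expenditure since P cancels).
Midpoint %ΔQ = (1588.00 − 1915.13)/1751.57 = -0.18676; midpoint %ΔI = (35500 − 49630)/42565 = -0.33196.
η = -0.18676 / -0.33196 = 0.563.

0.563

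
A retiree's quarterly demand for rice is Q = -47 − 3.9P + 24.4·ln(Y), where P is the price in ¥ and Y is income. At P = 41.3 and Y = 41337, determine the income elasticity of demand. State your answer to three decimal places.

0.476

At P = 41.3, Y = 41337: Q = 51.290.
Holding P constant, ∂Q/∂Y = 24.4/Y = 0.00059027.
η_Y = (∂Q/∂Y)·(Y/Q) = 0.00059027 × (41337/51.290) = 0.476.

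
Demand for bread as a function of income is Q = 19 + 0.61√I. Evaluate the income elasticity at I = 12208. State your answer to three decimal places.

At I = 12208: Q = 86.399.
dQ/dI = 0.61/(2√I) = 0.00276044 at this income.
η = (dQ/dI)·(I/Q) = 0.00276044 × (12208/86.399) = 0.390.

0.390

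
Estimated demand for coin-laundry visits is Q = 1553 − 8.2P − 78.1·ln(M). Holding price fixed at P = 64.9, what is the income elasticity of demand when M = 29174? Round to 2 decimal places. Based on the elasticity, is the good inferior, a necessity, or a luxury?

At P = 64.9, M = 29174: Q = 217.871.
Holding P constant, ∂Q/∂M = -78.1/M = -0.00267704.
η_M = (∂Q/∂M)·(M/Q) = -0.00267704 × (29174/217.871) = -0.36.
Since η < 0, this is an inferior good.

-0.36 (inferior good)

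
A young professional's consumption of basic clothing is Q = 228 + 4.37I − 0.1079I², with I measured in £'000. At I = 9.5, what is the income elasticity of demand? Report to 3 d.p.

0.085

At I = 9.5: Q = 259.7770.
dQ/dI = 4.37 − 0.2158I = 2.31990.
η = (dQ/dI)·(I/Q) = 2.31990 × (9.5/259.7770) = 0.085.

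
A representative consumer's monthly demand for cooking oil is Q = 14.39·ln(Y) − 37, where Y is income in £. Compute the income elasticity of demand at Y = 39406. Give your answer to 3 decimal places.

0.125

At Y = 39406: Q = 115.270.
dQ/dY = 14.39/Y = 0.000365173 at this income.
η = (dQ/dY)·(Y/Q) = 0.000365173 × (39406/115.270) = 0.125.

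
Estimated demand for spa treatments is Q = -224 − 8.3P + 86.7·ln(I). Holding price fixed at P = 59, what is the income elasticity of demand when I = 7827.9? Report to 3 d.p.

1.363

At P = 59, I = 7827.9: Q = 63.604.
Holding P constant, ∂Q/∂I = 86.7/I = 0.0110758.
η_I = (∂Q/∂I)·(I/Q) = 0.0110758 × (7827.9/63.604) = 1.363.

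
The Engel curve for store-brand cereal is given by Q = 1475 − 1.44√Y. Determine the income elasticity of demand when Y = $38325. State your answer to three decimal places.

-0.118

At Y = 38325: Q = 1193.094.
dQ/dY = -1.44/(2√Y) = -0.00367783 at this income.
η = (dQ/dY)·(Y/Q) = -0.00367783 × (38325/1193.094) = -0.118.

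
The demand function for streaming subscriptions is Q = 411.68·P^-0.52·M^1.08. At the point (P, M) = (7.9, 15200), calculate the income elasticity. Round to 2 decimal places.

1.08

For a multiplicative demand Q = A·P^α·M^β, the income elasticity is β everywhere.
Here β = 1.08, so η = 1.08.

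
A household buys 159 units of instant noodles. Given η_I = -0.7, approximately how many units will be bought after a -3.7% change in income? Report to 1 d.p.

163.1

%ΔQ ≈ η × %ΔI = -0.7 × (-3.7%) = 2.59%.
New Q ≈ 159 × (1 + 0.0259) = 163.1.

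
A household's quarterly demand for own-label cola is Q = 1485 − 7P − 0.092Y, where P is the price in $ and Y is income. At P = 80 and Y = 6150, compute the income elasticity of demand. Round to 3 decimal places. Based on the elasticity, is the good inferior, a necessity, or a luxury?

-1.575 (inferior good)

At P = 80, Y = 6150: Q = 359.200.
Holding P constant, ∂Q/∂Y = −0.092.
η_Y = (∂Q/∂Y)·(Y/Q) = -0.092 × (6150/359.200) = -1.575.
Since η < 0, this is an inferior good.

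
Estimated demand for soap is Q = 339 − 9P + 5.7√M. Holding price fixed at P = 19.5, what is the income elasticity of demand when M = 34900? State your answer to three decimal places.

At P = 19.5, M = 34900: Q = 1228.348.
Holding P constant, ∂Q/∂M = 5.7/(2√M) = 0.0152557.
η_M = (∂Q/∂M)·(M/Q) = 0.0152557 × (34900/1228.348) = 0.433.

0.433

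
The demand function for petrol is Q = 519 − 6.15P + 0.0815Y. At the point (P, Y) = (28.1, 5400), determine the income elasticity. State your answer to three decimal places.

At P = 28.1, Y = 5400: Q = 786.285.
Holding P constant, ∂Q/∂Y = 0.0815.
η_Y = (∂Q/∂Y)·(Y/Q) = 0.0815 × (5400/786.285) = 0.560.

0.560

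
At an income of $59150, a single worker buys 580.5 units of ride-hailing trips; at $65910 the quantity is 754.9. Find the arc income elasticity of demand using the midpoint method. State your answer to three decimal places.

2.416

ΔQ = 754.9 − 580.5 = 174.4; midpoint Q̄ = (580.5 + 754.9)/2 = 667.7.
ΔI = 65910 − 59150 = 6760; midpoint Ī = (59150 + 65910)/2 = 62530.
η = (ΔQ/Q̄) ÷ (ΔI/Ī) = (174.4/667.7) ÷ (6760/62530) = 2.416.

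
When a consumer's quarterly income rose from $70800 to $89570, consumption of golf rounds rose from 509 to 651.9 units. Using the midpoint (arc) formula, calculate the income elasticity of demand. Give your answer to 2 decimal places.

1.05

ΔQ = 651.9 − 509 = 142.9; midpoint Q̄ = (509 + 651.9)/2 = 580.45.
ΔI = 89570 − 70800 = 18770; midpoint Ī = (70800 + 89570)/2 = 80185.
η = (ΔQ/Q̄) ÷ (ΔI/Ī) = (142.9/580.45) ÷ (18770/80185) = 1.05.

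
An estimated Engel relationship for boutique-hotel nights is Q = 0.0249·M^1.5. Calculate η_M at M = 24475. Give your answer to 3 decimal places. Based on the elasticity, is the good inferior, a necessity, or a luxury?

1.500 (luxury)

For Q = A·M^β the income elasticity is constant and equal to β.
Here β = 1.5, so η = 1.500.
Since η > 1, the good is a luxury.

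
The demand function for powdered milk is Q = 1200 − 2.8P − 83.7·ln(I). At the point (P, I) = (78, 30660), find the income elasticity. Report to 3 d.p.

-0.716

At P = 78, I = 30660: Q = 116.919.
Holding P constant, ∂Q/∂I = -83.7/I = -0.00272994.
η_I = (∂Q/∂I)·(I/Q) = -0.00272994 × (30660/116.919) = -0.716.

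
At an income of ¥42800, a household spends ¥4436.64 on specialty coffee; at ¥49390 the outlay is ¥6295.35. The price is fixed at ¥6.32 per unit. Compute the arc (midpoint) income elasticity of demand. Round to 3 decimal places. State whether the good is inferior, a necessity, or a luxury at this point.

2.423 (luxury)

With a constant price, Q₁ = 4436.64/6.32 = 702.000 and Q₂ = 6295.35/6.32 = 996.100 (equivalently, work directly with expenditure since P cancels).
Midpoint %ΔQ = (6295.35 − 4436.64)/5366.00 = 0.34639; midpoint %ΔI = (49390 − 42800)/46095 = 0.14297.
η = 0.34639 / 0.14297 = 2.423.
η > 1 ⇒ luxury.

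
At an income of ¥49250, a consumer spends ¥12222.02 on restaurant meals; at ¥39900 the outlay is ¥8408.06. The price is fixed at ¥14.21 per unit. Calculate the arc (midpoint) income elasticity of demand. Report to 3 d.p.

1.763

With a constant price, Q₁ = 12222.02/14.21 = 860.100 and Q₂ = 8408.06/14.21 = 591.700 (equivalently, work directly with expenditure since P cancels).
Midpoint %ΔQ = (8408.06 − 12222.02)/10315.04 = -0.36975; midpoint %ΔI = (39900 − 49250)/44575 = -0.20976.
η = -0.36975 / -0.20976 = 1.763.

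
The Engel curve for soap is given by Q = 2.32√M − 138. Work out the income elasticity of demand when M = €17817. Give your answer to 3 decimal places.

At M = 17817: Q = 171.674.
dQ/dM = 2.32/(2√M) = 0.00869042 at this income.
η = (dQ/dM)·(M/Q) = 0.00869042 × (17817/171.674) = 0.902.

0.902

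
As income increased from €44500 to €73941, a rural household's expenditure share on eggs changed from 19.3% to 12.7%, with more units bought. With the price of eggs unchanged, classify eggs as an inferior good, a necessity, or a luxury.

Quantity rises but the budget share falls as income rises, so 0 < η < 1.

necessity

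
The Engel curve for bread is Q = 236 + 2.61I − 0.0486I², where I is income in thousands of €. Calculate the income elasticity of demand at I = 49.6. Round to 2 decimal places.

-0.45

At I = 49.6: Q = 245.8922.
dQ/dI = 2.61 − 0.0972I = -2.21112.
η = (dQ/dI)·(I/Q) = -2.21112 × (49.6/245.8922) = -0.45.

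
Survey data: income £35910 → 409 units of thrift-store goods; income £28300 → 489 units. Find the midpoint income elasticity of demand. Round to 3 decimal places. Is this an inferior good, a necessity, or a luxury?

-0.752 (inferior good)

ΔQ = 489 − 409 = 80; midpoint Q̄ = (409 + 489)/2 = 449.
ΔI = 28300 − 35910 = -7610; midpoint Ī = (35910 + 28300)/2 = 32105.
η = (ΔQ/Q̄) ÷ (ΔI/Ī) = (80/449) ÷ (-7610/32105) = -0.752.
η < 0 ⇒ inferior good.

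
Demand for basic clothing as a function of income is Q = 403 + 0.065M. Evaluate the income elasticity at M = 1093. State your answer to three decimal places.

0.150

At M = 1093: Q = 474.045.
dQ/dM = 0.065.
η = (dQ/dM)·(M/Q) = 0.065 × (1093/474.045) = 0.150.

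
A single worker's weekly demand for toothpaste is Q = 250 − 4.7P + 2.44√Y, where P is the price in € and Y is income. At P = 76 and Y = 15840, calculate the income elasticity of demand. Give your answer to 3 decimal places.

At P = 76, Y = 15840: Q = 199.891.
Holding P constant, ∂Q/∂Y = 2.44/(2√Y) = 0.00969354.
η_Y = (∂Q/∂Y)·(Y/Q) = 0.00969354 × (15840/199.891) = 0.768.

0.768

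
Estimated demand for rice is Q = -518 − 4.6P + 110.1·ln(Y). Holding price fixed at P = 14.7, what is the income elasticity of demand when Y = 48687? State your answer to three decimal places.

0.183

At P = 14.7, Y = 48687: Q = 602.708.
Holding P constant, ∂Q/∂Y = 110.1/Y = 0.00226138.
η_Y = (∂Q/∂Y)·(Y/Q) = 0.00226138 × (48687/602.708) = 0.183.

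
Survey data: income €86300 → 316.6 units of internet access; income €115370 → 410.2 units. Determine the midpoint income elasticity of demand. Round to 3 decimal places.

ΔQ = 410.2 − 316.6 = 93.6; midpoint Q̄ = (316.6 + 410.2)/2 = 363.4.
ΔI = 115370 − 86300 = 29070; midpoint Ī = (86300 + 115370)/2 = 100835.
η = (ΔQ/Q̄) ÷ (ΔI/Ī) = (93.6/363.4) ÷ (29070/100835) = 0.893.

0.893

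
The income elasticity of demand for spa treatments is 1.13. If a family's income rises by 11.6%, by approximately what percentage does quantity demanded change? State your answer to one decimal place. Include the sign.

%ΔQ ≈ η × %ΔI = 1.13 × 11.6% = 13.1%.

13.1%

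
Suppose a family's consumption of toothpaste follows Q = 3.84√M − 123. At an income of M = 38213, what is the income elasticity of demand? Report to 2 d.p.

At M = 38213: Q = 627.649.
dQ/dM = 3.84/(2√M) = 0.0098219 at this income.
η = (dQ/dM)·(M/Q) = 0.0098219 × (38213/627.649) = 0.60.

0.60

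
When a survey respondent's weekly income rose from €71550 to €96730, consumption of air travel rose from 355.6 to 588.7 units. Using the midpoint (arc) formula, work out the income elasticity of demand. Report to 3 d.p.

ΔQ = 588.7 − 355.6 = 233.1; midpoint Q̄ = (355.6 + 588.7)/2 = 472.15.
ΔI = 96730 − 71550 = 25180; midpoint Ī = (71550 + 96730)/2 = 84140.
η = (ΔQ/Q̄) ÷ (ΔI/Ī) = (233.1/472.15) ÷ (25180/84140) = 1.650.

1.650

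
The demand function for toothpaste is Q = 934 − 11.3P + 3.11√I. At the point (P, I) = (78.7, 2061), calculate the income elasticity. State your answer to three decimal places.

0.380

At P = 78.7, I = 2061: Q = 185.879.
Holding P constant, ∂Q/∂I = 3.11/(2√I) = 0.0342524.
η_I = (∂Q/∂I)·(I/Q) = 0.0342524 × (2061/185.879) = 0.380.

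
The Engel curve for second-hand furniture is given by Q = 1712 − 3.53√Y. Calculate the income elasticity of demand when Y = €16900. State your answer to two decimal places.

At Y = 16900: Q = 1253.100.
dQ/dY = -3.53/(2√Y) = -0.0135769 at this income.
η = (dQ/dY)·(Y/Q) = -0.0135769 × (16900/1253.100) = -0.18.

-0.18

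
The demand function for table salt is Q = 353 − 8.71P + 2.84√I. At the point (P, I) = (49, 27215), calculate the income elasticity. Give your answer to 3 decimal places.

0.593

At P = 49, I = 27215: Q = 394.724.
Holding P constant, ∂Q/∂I = 2.84/(2√I) = 0.00860764.
η_I = (∂Q/∂I)·(I/Q) = 0.00860764 × (27215/394.724) = 0.593.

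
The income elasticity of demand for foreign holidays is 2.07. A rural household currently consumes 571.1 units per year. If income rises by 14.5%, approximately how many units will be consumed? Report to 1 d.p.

%ΔQ ≈ η × %ΔI = 2.07 × 14.5% = 30.015%.
New Q ≈ 571.1 × (1 + 0.30015) = 742.5.

742.5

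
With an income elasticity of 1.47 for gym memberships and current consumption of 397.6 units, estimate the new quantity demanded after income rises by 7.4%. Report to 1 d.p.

%ΔQ ≈ η × %ΔI = 1.47 × 7.4% = 10.878%.
New Q ≈ 397.6 × (1 + 0.10878) = 440.9.

440.9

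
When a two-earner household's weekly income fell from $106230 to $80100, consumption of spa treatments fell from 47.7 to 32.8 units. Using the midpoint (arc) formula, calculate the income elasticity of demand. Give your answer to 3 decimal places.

ΔQ = 32.8 − 47.7 = -14.9; midpoint Q̄ = (47.7 + 32.8)/2 = 40.25.
ΔI = 80100 − 106230 = -26130; midpoint Ī = (106230 + 80100)/2 = 93165.
η = (ΔQ/Q̄) ÷ (ΔI/Ī) = (-14.9/40.25) ÷ (-26130/93165) = 1.320.

1.320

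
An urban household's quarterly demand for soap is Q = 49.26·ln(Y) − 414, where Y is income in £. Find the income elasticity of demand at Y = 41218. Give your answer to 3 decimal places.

At Y = 41218: Q = 109.468.
dQ/dY = 49.26/Y = 0.00119511 at this income.
η = (dQ/dY)·(Y/Q) = 0.00119511 × (41218/109.468) = 0.450.

0.450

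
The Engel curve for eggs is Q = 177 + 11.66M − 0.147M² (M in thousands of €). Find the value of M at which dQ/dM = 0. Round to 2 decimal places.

39.66

dQ/dM = 11.66 − 0.294M.
The good is inferior where dQ/dM < 0. Setting dQ/dM = 0 gives M = 11.66 / 0.294 = 39.66.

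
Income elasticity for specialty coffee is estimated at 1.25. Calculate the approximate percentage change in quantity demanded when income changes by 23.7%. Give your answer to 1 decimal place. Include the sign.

29.6%

%ΔQ ≈ η × %ΔI = 1.25 × 23.7% = 29.6%.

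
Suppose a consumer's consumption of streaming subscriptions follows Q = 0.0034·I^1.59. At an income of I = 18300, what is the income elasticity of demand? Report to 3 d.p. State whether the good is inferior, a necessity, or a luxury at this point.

1.590 (luxury)

For Q = A·I^β the income elasticity is constant and equal to β.
Here β = 1.59, so η = 1.590.
Since η > 1, the good is a luxury.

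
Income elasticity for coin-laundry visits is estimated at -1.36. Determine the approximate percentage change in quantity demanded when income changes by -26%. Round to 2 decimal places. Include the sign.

%ΔQ ≈ η × %ΔI = -1.36 × (-26%) = 35.36%.

35.36%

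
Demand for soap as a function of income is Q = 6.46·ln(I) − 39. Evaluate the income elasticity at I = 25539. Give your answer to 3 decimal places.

0.243

At I = 25539: Q = 26.556.
dQ/dI = 6.46/I = 0.000252946 at this income.
η = (dQ/dI)·(I/Q) = 0.000252946 × (25539/26.556) = 0.243.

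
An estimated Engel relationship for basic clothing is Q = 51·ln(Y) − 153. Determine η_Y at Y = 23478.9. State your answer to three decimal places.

0.142

At Y = 23478.9: Q = 360.257.
dQ/dY = 51/Y = 0.00217216 at this income.
η = (dQ/dY)·(Y/Q) = 0.00217216 × (23478.9/360.257) = 0.142.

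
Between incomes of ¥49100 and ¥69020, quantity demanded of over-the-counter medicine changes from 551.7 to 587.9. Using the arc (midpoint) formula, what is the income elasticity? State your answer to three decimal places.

0.188

ΔQ = 587.9 − 551.7 = 36.2; midpoint Q̄ = (551.7 + 587.9)/2 = 569.8.
ΔI = 69020 − 49100 = 19920; midpoint Ī = (49100 + 69020)/2 = 59060.
η = (ΔQ/Q̄) ÷ (ΔI/Ī) = (36.2/569.8) ÷ (19920/59060) = 0.188.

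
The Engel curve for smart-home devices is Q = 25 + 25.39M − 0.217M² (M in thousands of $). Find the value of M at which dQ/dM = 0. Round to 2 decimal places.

58.50

dQ/dM = 25.39 − 0.434M.
The good is inferior where dQ/dM < 0. Setting dQ/dM = 0 gives M = 25.39 / 0.434 = 58.50.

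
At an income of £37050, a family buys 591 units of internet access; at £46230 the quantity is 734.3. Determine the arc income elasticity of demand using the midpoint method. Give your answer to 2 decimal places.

0.98

ΔQ = 734.3 − 591 = 143.3; midpoint Q̄ = (591 + 734.3)/2 = 662.65.
ΔI = 46230 − 37050 = 9180; midpoint Ī = (37050 + 46230)/2 = 41640.
η = (ΔQ/Q̄) ÷ (ΔI/Ī) = (143.3/662.65) ÷ (9180/41640) = 0.98.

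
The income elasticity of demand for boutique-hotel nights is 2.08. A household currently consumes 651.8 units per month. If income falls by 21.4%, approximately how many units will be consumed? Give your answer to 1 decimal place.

361.7

%ΔQ ≈ η × %ΔI = 2.08 × (-21.4%) = -44.512%.
New Q ≈ 651.8 × (1 − 0.44512) = 361.7.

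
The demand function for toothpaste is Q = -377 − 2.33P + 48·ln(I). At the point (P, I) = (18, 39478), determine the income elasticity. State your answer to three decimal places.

At P = 18, I = 39478: Q = 89.068.
Holding P constant, ∂Q/∂I = 48/I = 0.00121587.
η_I = (∂Q/∂I)·(I/Q) = 0.00121587 × (39478/89.068) = 0.539.

0.539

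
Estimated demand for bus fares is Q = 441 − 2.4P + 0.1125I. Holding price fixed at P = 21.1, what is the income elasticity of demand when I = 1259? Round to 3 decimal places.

0.266

At P = 21.1, I = 1259: Q = 531.998.
Holding P constant, ∂Q/∂I = 0.1125.
η_I = (∂Q/∂I)·(I/Q) = 0.1125 × (1259/531.998) = 0.266.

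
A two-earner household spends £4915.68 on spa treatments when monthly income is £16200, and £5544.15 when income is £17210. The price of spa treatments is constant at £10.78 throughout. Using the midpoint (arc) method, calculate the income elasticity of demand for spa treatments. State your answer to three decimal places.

With a constant price, Q₁ = 4915.68/10.78 = 456.000 and Q₂ = 5544.15/10.78 = 514.300 (equivalently, work directly with expenditure since P cancels).
Midpoint %ΔQ = (5544.15 − 4915.68)/5229.92 = 0.12017; midpoint %ΔI = (17210 − 16200)/16705 = 0.06046.
η = 0.12017 / 0.06046 = 1.988.

1.988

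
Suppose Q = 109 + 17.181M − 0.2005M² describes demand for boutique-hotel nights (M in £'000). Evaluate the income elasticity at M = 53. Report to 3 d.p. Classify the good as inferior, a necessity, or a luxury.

-0.473 (inferior good)

At M = 53: Q = 456.3885.
dQ/dM = 17.181 − 0.401M = -4.07200.
η = (dQ/dM)·(M/Q) = -4.07200 × (53/456.3885) = -0.473.
η < 0 ⇒ inferior good.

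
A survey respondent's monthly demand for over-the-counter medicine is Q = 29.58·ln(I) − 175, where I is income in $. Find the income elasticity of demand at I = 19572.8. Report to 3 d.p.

At I = 19572.8: Q = 117.306.
dQ/dI = 29.58/I = 0.00151128 at this income.
η = (dQ/dI)·(I/Q) = 0.00151128 × (19572.8/117.306) = 0.252.

0.252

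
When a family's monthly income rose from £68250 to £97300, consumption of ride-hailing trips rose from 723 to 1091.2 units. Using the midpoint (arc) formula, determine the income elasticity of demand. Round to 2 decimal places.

1.16

ΔQ = 1091.2 − 723 = 368.2; midpoint Q̄ = (723 + 1091.2)/2 = 907.1.
ΔI = 97300 − 68250 = 29050; midpoint Ī = (68250 + 97300)/2 = 82775.
η = (ΔQ/Q̄) ÷ (ΔI/Ī) = (368.2/907.1) ÷ (29050/82775) = 1.16.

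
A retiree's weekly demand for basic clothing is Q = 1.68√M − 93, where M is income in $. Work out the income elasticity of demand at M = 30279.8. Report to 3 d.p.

At M = 30279.8: Q = 199.338.
dQ/dM = 1.68/(2√M) = 0.00482728 at this income.
η = (dQ/dM)·(M/Q) = 0.00482728 × (30279.8/199.338) = 0.733.

0.733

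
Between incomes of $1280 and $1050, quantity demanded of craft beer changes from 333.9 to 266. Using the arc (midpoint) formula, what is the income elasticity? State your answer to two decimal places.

1.15

ΔQ = 266 − 333.9 = -67.9; midpoint Q̄ = (333.9 + 266)/2 = 299.95.
ΔI = 1050 − 1280 = -230; midpoint Ī = (1280 + 1050)/2 = 1165.
η = (ΔQ/Q̄) ÷ (ΔI/Ī) = (-67.9/299.95) ÷ (-230/1165) = 1.15.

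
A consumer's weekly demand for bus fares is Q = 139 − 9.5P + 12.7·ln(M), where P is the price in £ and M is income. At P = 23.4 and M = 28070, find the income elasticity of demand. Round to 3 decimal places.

0.271

At P = 23.4, M = 28070: Q = 46.779.
Holding P constant, ∂Q/∂M = 12.7/M = 0.00045244.
η_M = (∂Q/∂M)·(M/Q) = 0.00045244 × (28070/46.779) = 0.271.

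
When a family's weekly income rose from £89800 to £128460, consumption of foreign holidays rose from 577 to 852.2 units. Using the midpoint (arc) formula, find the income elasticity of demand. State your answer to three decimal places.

ΔQ = 852.2 − 577 = 275.2; midpoint Q̄ = (577 + 852.2)/2 = 714.6.
ΔI = 128460 − 89800 = 38660; midpoint Ī = (89800 + 128460)/2 = 109130.
η = (ΔQ/Q̄) ÷ (ΔI/Ī) = (275.2/714.6) ÷ (38660/109130) = 1.087.

1.087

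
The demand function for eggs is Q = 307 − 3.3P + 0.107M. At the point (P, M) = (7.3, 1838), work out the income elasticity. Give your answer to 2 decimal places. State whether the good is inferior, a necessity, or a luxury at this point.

0.41 (necessity)

At P = 7.3, M = 1838: Q = 479.576.
Holding P constant, ∂Q/∂M = 0.107.
η_M = (∂Q/∂M)·(M/Q) = 0.107 × (1838/479.576) = 0.41.
Since 0 < η < 1, this is a necessity.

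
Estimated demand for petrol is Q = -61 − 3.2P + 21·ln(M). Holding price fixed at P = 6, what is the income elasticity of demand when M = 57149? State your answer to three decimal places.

At P = 6, M = 57149: Q = 149.822.
Holding P constant, ∂Q/∂M = 21/M = 0.00036746.
η_M = (∂Q/∂M)·(M/Q) = 0.00036746 × (57149/149.822) = 0.140.

0.140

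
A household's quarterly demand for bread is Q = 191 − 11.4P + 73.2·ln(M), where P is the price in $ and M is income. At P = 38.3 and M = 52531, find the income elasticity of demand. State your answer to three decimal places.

At P = 38.3, M = 52531: Q = 550.002.
Holding P constant, ∂Q/∂M = 73.2/M = 0.00139346.
η_M = (∂Q/∂M)·(M/Q) = 0.00139346 × (52531/550.002) = 0.133.

0.133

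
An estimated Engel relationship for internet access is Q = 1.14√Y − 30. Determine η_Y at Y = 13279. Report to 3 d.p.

At Y = 13279: Q = 101.367.
dQ/dY = 1.14/(2√Y) = 0.00494643 at this income.
η = (dQ/dY)·(Y/Q) = 0.00494643 × (13279/101.367) = 0.648.

0.648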